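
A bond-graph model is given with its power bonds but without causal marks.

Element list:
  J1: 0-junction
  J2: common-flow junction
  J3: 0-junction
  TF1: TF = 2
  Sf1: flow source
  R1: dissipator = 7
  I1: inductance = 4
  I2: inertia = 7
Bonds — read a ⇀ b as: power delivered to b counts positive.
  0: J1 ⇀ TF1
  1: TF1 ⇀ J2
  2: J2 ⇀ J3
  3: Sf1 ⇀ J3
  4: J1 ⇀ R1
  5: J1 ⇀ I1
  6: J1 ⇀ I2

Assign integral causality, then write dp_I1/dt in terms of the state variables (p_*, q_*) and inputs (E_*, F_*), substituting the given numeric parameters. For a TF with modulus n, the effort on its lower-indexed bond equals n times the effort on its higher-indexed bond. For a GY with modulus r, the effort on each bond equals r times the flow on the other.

dp_I1/dt = 7*F_Sf1/2 - 7*p_I1/4 - p_I2

bond 3 stroke→Sf1  (source Sf1 imposes f)
bond 2 stroke→J3  (J3 needs exactly one e-in)
bond 1 stroke→J2  (common-f at J2 fixed by 2)
bond 0 stroke→TF1  (through TF1, causality passes straight; one stroke at TF1)
bond 5 stroke→I1  (prefer integral on I1)
bond 6 stroke→I2  (I2: I, integral causality)
bond 4 stroke→J1  (closing 0-jn rule on J1)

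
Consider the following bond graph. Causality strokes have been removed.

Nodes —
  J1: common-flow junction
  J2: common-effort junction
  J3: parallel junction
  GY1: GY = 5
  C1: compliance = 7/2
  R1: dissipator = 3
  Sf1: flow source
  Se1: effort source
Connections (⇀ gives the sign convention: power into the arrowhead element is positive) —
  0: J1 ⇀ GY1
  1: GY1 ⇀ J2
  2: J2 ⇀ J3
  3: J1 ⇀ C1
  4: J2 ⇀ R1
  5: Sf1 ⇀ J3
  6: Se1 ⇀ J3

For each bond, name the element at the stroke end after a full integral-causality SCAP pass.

#5 stroke→Sf1  (source Sf1 imposes f)
#6 stroke→J3  (Se1 (Se) sets effort on bond)
#2 stroke→J2  (0-jn J3 has e-setter on 6)
#1 stroke→GY1  (J2 effort already set via bond 2)
#4 stroke→R1  (common-e at J2 fixed by 2)
#0 stroke→GY1  (GY GY1: same side as bond 1)
#3 stroke→J1  (J1 flow already set via bond 0)

#0 |GY1
#1 |GY1
#2 |J2
#3 |J1
#4 |R1
#5 |Sf1
#6 |J3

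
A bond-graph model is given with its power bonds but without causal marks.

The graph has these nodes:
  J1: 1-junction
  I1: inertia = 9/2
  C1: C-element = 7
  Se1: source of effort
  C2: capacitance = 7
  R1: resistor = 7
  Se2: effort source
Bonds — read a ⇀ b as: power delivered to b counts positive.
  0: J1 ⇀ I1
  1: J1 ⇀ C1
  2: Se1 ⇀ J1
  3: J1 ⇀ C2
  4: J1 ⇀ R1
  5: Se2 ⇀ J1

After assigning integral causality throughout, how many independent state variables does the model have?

bond 2 stroke→J1  (Se1: effort source, stroke at far end)
bond 5 stroke→J1  (source Se2 imposes e)
bond 0 stroke→I1  (I1 integral (f out))
bond 1 stroke→J1  (J1: bond 0 brought flow, rest push out)
bond 3 stroke→J1  (common-f at J1 fixed by 0)
bond 4 stroke→J1  (common-f at J1 fixed by 0)

3  (C1, C2, I1 all integral)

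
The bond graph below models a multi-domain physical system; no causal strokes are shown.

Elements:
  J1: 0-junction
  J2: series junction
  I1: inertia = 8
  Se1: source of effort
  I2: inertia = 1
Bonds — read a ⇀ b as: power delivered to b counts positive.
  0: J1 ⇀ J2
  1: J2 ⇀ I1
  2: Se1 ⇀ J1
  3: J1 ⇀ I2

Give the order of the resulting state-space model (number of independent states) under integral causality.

2  (I1, I2 all integral)

β2 stroke at J1  (source Se1 imposes e)
β0 stroke at J2  (0-jn J1 has e-setter on 2)
β3 stroke at I2  (0-jn J1 has e-setter on 2)
β1 stroke at I1  (only one flow-in slot at J2)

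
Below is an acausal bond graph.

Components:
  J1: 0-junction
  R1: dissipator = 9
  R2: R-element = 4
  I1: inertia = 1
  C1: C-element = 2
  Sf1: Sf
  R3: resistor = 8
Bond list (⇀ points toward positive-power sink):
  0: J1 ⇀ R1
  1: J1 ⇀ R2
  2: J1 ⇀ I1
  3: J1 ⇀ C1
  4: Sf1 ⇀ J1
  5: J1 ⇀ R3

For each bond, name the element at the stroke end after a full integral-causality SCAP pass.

bond 0 stroke at R1
bond 1 stroke at R2
bond 2 stroke at I1
bond 3 stroke at J1
bond 4 stroke at Sf1
bond 5 stroke at R3

#4 stroke→Sf1  (Sf1 fixes flow; stroke at Sf1)
#2 stroke→I1  (I1 outputs flow p/I1)
#3 stroke→J1  (C1: C, integral causality)
#0 stroke→R1  (common-e at J1 fixed by 3)
#1 stroke→R2  (J1 effort already set via bond 3)
#5 stroke→R3  (0-jn J1 has e-setter on 3)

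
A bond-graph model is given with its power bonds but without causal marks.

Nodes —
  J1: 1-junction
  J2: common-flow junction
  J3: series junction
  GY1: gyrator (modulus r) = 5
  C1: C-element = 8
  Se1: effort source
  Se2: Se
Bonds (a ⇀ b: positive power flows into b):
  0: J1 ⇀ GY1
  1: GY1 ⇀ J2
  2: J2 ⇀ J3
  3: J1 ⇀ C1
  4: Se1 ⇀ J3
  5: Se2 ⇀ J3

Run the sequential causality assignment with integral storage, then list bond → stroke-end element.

bond 0 stroke→GY1
bond 1 stroke→GY1
bond 2 stroke→J2
bond 3 stroke→J1
bond 4 stroke→J3
bond 5 stroke→J3

#4 stroke at J3  (Se1: effort source, stroke at far end)
#5 stroke at J3  (Se2 (Se) sets effort on bond)
#2 stroke at J2  (closing 1-jn rule on J3)
#1 stroke at GY1  (closing 1-jn rule on J2)
#0 stroke at GY1  (GY GY1: same side as bond 1)
#3 stroke at J1  (J1 flow already set via bond 0)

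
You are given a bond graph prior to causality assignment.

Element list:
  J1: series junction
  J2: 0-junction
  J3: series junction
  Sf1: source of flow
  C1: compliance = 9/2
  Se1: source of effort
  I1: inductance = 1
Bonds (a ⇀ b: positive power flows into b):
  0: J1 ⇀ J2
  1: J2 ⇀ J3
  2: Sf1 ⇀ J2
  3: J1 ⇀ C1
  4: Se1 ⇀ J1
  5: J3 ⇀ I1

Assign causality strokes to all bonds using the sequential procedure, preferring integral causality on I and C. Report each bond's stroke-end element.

β2 →Sf1  (Sf1 fixes flow; stroke at Sf1)
β4 →J1  (Se1 (Se) sets effort on bond)
β3 →J1  (C1: C, integral causality)
β0 →J2  (J1 needs exactly one f-in)
β1 →J3  (J2: bond 0 brought effort, rest push out)
β5 →I1  (closing 1-jn rule on J3)

#0 stroke at J2
#1 stroke at J3
#2 stroke at Sf1
#3 stroke at J1
#4 stroke at J1
#5 stroke at I1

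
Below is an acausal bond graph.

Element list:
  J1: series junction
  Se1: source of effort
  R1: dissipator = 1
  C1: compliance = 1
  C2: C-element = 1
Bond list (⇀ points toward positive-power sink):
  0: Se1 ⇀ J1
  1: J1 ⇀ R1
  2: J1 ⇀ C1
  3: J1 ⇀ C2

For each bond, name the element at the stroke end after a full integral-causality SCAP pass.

#0 stroke at J1  (source Se1 imposes e)
#2 stroke at J1  (C1: C, integral causality)
#3 stroke at J1  (C2 integral (e out))
#1 stroke at R1  (J1 needs exactly one f-in)

β0 stroke at J1
β1 stroke at R1
β2 stroke at J1
β3 stroke at J1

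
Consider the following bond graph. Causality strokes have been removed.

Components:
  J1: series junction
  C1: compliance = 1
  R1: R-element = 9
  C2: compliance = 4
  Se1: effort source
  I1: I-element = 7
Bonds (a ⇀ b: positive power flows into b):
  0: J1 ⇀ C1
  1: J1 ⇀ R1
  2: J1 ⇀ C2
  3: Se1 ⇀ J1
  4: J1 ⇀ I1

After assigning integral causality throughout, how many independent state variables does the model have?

β3 |J1  (Se1: effort source, stroke at far end)
β0 |J1  (C1 integral (e out))
β2 |J1  (prefer integral on C2)
β4 |I1  (I1 outputs flow p/I1)
β1 |J1  (J1 flow already set via bond 4)

3  (C1, C2, I1 all integral)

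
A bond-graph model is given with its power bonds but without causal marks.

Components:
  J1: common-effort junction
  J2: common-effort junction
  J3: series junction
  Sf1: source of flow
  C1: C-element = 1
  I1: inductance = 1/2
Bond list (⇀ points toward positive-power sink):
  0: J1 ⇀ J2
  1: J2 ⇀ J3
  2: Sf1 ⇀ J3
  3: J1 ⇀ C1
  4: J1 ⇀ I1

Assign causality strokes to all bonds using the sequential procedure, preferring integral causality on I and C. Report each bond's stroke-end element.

b0 |J2
b1 |J3
b2 |Sf1
b3 |J1
b4 |I1

b2 →Sf1  (source Sf1 imposes f)
b1 →J3  (J3 flow already set via bond 2)
b0 →J2  (J2: last free bond brings effort in)
b3 →J1  (prefer integral on C1)
b4 →I1  (common-e at J1 fixed by 3)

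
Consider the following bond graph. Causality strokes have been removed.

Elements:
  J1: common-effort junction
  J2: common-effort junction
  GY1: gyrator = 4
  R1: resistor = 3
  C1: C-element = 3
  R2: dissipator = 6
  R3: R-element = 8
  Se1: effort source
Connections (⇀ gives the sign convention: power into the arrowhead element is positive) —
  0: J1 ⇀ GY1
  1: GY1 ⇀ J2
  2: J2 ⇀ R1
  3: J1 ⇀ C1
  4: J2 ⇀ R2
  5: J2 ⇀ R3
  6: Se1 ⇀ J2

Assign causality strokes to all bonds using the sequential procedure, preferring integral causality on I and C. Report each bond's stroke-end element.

#0 stroke at GY1
#1 stroke at GY1
#2 stroke at R1
#3 stroke at J1
#4 stroke at R2
#5 stroke at R3
#6 stroke at J2

#6 |J2  (source Se1 imposes e)
#1 |GY1  (common-e at J2 fixed by 6)
#2 |R1  (0-jn J2 has e-setter on 6)
#4 |R2  (0-jn J2 has e-setter on 6)
#5 |R3  (J2: bond 6 brought effort, rest push out)
#0 |GY1  (GY GY1: same side as bond 1)
#3 |J1  (only one effort-in slot at J1)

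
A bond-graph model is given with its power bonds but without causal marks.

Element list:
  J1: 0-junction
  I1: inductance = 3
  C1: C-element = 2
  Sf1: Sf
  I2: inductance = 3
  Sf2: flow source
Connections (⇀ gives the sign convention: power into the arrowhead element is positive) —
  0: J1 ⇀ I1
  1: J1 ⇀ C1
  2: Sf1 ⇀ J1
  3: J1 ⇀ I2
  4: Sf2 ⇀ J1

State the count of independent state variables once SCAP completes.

3  (C1, I1, I2 all integral)

bond 2 →Sf1  (source Sf1 imposes f)
bond 4 →Sf2  (Sf2: flow source, stroke at near end)
bond 0 →I1  (I1 integral (f out))
bond 1 →J1  (prefer integral on C1)
bond 3 →I2  (0-jn J1 has e-setter on 1)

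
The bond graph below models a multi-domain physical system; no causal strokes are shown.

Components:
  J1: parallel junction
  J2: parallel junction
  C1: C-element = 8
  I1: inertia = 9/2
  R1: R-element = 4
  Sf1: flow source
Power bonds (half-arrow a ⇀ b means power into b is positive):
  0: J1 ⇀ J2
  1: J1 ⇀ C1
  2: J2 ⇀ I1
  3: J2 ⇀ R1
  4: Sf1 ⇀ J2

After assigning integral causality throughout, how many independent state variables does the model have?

2  (C1, I1 all integral)

b4 stroke at Sf1  (source Sf1 imposes f)
b1 stroke at J1  (C1: C, integral causality)
b0 stroke at J2  (J1: bond 1 brought effort, rest push out)
b2 stroke at I1  (0-jn J2 has e-setter on 0)
b3 stroke at R1  (J2 effort already set via bond 0)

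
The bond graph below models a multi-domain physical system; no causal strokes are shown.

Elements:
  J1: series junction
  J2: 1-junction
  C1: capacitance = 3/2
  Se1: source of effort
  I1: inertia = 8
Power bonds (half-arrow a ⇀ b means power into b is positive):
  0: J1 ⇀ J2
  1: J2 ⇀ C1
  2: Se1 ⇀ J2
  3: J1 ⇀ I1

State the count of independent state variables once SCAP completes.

2  (C1, I1 all integral)

b2 |J2  (Se1: effort source, stroke at far end)
b1 |J2  (prefer integral on C1)
b0 |J1  (J2 needs exactly one f-in)
b3 |I1  (J1: last free bond brings flow in)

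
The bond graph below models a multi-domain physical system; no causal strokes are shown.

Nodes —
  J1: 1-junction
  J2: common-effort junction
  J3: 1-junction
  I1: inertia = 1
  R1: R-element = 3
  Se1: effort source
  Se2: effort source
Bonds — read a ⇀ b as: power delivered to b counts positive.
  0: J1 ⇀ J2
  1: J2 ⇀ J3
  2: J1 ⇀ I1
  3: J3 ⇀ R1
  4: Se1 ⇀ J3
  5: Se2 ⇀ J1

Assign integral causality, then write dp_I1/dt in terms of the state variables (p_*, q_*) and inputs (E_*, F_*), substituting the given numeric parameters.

#4 stroke at J3  (Se1 fixes effort; stroke away)
#5 stroke at J1  (Se2 fixes effort; stroke away)
#2 stroke at I1  (prefer integral on I1)
#0 stroke at J1  (J1: bond 2 brought flow, rest push out)
#1 stroke at J2  (J2: last free bond brings effort in)
#3 stroke at J3  (J3 flow already set via bond 1)

dp_I1/dt = E_Se1 + E_Se2 - 3*p_I1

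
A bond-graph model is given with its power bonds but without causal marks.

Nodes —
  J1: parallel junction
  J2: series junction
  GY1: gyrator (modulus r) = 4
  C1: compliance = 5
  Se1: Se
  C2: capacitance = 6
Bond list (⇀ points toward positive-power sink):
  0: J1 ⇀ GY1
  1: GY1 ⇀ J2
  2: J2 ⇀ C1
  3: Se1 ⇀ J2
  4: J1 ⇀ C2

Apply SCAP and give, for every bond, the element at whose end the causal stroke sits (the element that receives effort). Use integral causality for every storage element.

#3 |J2  (source Se1 imposes e)
#2 |J2  (prefer integral on C1)
#1 |GY1  (only one flow-in slot at J2)
#0 |GY1  (through GY1, causality inverts; strokes same side of GY1)
#4 |J1  (closing 0-jn rule on J1)

b0 →GY1
b1 →GY1
b2 →J2
b3 →J2
b4 →J1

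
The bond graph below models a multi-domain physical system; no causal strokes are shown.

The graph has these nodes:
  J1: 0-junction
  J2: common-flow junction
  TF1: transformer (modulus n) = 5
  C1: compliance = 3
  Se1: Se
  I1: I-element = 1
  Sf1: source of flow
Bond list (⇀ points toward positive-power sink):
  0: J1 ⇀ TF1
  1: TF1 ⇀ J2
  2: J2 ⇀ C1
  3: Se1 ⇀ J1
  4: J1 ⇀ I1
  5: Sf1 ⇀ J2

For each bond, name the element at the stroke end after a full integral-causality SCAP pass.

bond 3 stroke at J1  (Se1 (Se) sets effort on bond)
bond 5 stroke at Sf1  (Sf1 (Sf) sets flow on bond)
bond 0 stroke at TF1  (0-jn J1 has e-setter on 3)
bond 4 stroke at I1  (J1: bond 3 brought effort, rest push out)
bond 1 stroke at J2  (common-f at J2 fixed by 5)
bond 2 stroke at J2  (1-jn J2 has f-setter on 5)

bond 0 →TF1
bond 1 →J2
bond 2 →J2
bond 3 →J1
bond 4 →I1
bond 5 →Sf1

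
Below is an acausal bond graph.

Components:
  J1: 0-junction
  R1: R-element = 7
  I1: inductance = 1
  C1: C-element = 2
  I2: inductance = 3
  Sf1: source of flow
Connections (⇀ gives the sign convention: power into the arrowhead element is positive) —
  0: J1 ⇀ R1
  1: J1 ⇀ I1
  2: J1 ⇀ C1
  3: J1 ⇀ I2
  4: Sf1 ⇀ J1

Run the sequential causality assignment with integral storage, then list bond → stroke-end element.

β4 stroke→Sf1  (source Sf1 imposes f)
β1 stroke→I1  (prefer integral on I1)
β2 stroke→J1  (C1 integral (e out))
β0 stroke→R1  (J1: bond 2 brought effort, rest push out)
β3 stroke→I2  (J1: bond 2 brought effort, rest push out)

bond 0 →R1
bond 1 →I1
bond 2 →J1
bond 3 →I2
bond 4 →Sf1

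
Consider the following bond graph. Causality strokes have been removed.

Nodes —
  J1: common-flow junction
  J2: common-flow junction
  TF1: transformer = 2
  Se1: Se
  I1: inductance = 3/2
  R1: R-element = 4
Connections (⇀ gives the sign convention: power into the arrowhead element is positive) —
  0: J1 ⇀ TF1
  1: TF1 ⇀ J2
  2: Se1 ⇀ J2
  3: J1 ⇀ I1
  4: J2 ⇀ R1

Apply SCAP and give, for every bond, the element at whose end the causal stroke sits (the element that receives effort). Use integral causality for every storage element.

#0 →J1
#1 →TF1
#2 →J2
#3 →I1
#4 →J2

β2 |J2  (Se1 fixes effort; stroke away)
β3 |I1  (prefer integral on I1)
β0 |J1  (J1 flow already set via bond 3)
β1 |TF1  (TF TF1: opposite of bond 0)
β4 |J2  (1-jn J2 has f-setter on 1)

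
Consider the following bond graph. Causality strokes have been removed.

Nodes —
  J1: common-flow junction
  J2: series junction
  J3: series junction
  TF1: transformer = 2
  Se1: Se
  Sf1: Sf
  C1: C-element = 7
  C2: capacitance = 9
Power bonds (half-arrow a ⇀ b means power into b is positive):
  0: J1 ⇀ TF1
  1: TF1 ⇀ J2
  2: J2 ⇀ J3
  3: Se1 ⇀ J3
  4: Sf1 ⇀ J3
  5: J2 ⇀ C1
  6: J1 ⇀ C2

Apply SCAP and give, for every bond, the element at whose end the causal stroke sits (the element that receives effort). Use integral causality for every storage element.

bond 3 stroke at J3  (Se1 fixes effort; stroke away)
bond 4 stroke at Sf1  (Sf1: flow source, stroke at near end)
bond 2 stroke at J3  (J3: bond 4 brought flow, rest push out)
bond 1 stroke at J2  (1-jn J2 has f-setter on 2)
bond 5 stroke at J2  (J2: bond 2 brought flow, rest push out)
bond 0 stroke at TF1  (TF TF1: opposite of bond 1)
bond 6 stroke at J1  (common-f at J1 fixed by 0)

bond 0 →TF1
bond 1 →J2
bond 2 →J3
bond 3 →J3
bond 4 →Sf1
bond 5 →J2
bond 6 →J1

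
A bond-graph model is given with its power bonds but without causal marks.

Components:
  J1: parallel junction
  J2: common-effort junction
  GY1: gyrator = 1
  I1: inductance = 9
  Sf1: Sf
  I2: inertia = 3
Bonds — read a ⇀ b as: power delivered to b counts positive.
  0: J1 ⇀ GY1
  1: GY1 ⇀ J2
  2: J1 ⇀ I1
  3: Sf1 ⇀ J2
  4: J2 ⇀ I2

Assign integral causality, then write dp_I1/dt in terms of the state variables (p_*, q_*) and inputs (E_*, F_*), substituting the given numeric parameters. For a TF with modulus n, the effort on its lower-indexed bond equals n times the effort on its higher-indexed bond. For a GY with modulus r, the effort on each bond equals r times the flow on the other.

#3 stroke at Sf1  (source Sf1 imposes f)
#2 stroke at I1  (I1 outputs flow p/I1)
#0 stroke at J1  (J1: last free bond brings effort in)
#1 stroke at J2  (through GY1, causality inverts; strokes same side of GY1)
#4 stroke at I2  (J2: bond 1 brought effort, rest push out)

dp_I1/dt = -F_Sf1 + p_I2/3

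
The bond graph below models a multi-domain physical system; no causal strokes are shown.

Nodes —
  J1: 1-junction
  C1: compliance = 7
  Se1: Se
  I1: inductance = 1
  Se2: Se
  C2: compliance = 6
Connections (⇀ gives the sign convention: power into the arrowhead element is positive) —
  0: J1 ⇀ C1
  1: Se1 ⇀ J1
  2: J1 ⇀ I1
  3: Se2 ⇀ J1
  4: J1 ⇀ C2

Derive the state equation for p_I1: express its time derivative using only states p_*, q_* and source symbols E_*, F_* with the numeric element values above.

dp_I1/dt = E_Se1 + E_Se2 - q_C1/7 - q_C2/6

#1 |J1  (source Se1 imposes e)
#3 |J1  (Se2: effort source, stroke at far end)
#0 |J1  (C1 outputs effort q/C1)
#2 |I1  (prefer integral on I1)
#4 |J1  (J1: bond 2 brought flow, rest push out)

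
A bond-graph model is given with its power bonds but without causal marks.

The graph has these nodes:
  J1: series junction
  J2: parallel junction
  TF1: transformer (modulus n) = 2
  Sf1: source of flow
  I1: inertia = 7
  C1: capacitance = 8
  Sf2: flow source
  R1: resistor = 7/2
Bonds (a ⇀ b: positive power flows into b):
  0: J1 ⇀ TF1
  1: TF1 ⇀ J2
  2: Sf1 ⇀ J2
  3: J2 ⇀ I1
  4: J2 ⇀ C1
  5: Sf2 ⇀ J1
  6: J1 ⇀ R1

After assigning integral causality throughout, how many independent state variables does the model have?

b2 stroke→Sf1  (Sf1 fixes flow; stroke at Sf1)
b5 stroke→Sf2  (Sf2 fixes flow; stroke at Sf2)
b0 stroke→J1  (J1 flow already set via bond 5)
b6 stroke→J1  (J1: bond 5 brought flow, rest push out)
b1 stroke→TF1  (through TF1, causality passes straight; one stroke at TF1)
b3 stroke→I1  (I1 integral (f out))
b4 stroke→J2  (closing 0-jn rule on J2)

2  (C1, I1 all integral)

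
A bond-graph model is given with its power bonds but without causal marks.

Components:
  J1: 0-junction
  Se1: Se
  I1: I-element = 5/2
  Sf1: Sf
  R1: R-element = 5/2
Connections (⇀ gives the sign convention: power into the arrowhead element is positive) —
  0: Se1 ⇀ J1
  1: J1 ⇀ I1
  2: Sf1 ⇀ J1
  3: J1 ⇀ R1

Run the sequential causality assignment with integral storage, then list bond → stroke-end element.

β0 stroke→J1
β1 stroke→I1
β2 stroke→Sf1
β3 stroke→R1

β0 stroke→J1  (source Se1 imposes e)
β2 stroke→Sf1  (source Sf1 imposes f)
β1 stroke→I1  (0-jn J1 has e-setter on 0)
β3 stroke→R1  (common-e at J1 fixed by 0)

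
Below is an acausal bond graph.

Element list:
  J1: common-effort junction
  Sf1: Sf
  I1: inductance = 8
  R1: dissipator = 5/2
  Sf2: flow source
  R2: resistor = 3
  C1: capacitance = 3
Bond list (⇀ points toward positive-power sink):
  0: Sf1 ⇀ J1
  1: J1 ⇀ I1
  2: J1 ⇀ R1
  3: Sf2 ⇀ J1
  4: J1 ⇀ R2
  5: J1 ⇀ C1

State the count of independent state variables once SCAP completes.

2  (C1, I1 all integral)

bond 0 |Sf1  (Sf1 (Sf) sets flow on bond)
bond 3 |Sf2  (source Sf2 imposes f)
bond 1 |I1  (I1 outputs flow p/I1)
bond 5 |J1  (prefer integral on C1)
bond 2 |R1  (J1 effort already set via bond 5)
bond 4 |R2  (J1 effort already set via bond 5)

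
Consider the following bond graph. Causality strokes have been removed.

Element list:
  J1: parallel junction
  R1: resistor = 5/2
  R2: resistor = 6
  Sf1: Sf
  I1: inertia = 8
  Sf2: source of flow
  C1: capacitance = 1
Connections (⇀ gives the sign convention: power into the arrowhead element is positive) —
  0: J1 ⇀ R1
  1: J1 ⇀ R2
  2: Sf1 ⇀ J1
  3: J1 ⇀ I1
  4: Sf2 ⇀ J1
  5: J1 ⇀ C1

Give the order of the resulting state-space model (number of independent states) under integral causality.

b2 stroke→Sf1  (Sf1 fixes flow; stroke at Sf1)
b4 stroke→Sf2  (Sf2 fixes flow; stroke at Sf2)
b3 stroke→I1  (I1 outputs flow p/I1)
b5 stroke→J1  (C1 integral (e out))
b0 stroke→R1  (J1: bond 5 brought effort, rest push out)
b1 stroke→R2  (0-jn J1 has e-setter on 5)

2  (C1, I1 all integral)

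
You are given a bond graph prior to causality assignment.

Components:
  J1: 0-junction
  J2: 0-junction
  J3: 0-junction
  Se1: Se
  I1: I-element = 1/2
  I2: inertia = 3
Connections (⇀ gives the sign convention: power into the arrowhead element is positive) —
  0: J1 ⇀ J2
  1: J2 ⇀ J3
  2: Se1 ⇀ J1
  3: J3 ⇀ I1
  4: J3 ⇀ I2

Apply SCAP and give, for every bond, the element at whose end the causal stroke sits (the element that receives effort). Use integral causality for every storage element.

#0 stroke at J2
#1 stroke at J3
#2 stroke at J1
#3 stroke at I1
#4 stroke at I2

bond 2 |J1  (Se1: effort source, stroke at far end)
bond 0 |J2  (J1: bond 2 brought effort, rest push out)
bond 1 |J3  (J2: bond 0 brought effort, rest push out)
bond 3 |I1  (0-jn J3 has e-setter on 1)
bond 4 |I2  (common-e at J3 fixed by 1)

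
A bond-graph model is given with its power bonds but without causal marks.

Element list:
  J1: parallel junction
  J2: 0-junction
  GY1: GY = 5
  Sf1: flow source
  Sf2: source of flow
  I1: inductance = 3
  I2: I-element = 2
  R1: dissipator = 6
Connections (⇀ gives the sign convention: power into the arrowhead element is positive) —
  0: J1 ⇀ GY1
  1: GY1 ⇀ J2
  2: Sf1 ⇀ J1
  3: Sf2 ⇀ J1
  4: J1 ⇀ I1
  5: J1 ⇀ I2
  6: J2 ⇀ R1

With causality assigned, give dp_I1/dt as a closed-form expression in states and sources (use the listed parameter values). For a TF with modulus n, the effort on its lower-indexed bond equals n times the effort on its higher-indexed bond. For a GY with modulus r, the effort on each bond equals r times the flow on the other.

#2 stroke→Sf1  (Sf1 (Sf) sets flow on bond)
#3 stroke→Sf2  (Sf2: flow source, stroke at near end)
#4 stroke→I1  (I1: I, integral causality)
#5 stroke→I2  (I2 integral (f out))
#0 stroke→J1  (only one effort-in slot at J1)
#1 stroke→J2  (GY GY1: same side as bond 0)
#6 stroke→R1  (J2: bond 1 brought effort, rest push out)

dp_I1/dt = 25*F_Sf1/6 + 25*F_Sf2/6 - 25*p_I1/18 - 25*p_I2/12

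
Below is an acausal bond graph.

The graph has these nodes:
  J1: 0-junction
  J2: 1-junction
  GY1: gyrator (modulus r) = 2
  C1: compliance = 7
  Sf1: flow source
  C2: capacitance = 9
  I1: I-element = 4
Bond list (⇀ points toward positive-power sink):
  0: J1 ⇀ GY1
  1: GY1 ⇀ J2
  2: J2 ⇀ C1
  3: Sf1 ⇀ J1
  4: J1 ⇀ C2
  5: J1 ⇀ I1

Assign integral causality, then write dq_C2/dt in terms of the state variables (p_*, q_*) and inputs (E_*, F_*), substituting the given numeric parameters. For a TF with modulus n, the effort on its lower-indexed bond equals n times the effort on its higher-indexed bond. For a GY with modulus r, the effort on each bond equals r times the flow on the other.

dq_C2/dt = F_Sf1 - p_I1/4 - q_C1/14

#3 →Sf1  (Sf1 (Sf) sets flow on bond)
#2 →J2  (C1 outputs effort q/C1)
#1 →GY1  (J2: last free bond brings flow in)
#0 →GY1  (through GY1, causality inverts; strokes same side of GY1)
#4 →J1  (C2 outputs effort q/C2)
#5 →I1  (0-jn J1 has e-setter on 4)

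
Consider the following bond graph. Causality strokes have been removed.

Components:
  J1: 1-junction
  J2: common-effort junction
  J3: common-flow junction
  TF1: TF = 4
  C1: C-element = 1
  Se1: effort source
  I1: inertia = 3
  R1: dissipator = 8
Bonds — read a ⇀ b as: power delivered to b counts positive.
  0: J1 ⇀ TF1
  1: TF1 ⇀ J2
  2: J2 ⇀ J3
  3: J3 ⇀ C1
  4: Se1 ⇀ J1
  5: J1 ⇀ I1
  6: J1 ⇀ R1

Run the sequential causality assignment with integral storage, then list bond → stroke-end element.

b0 stroke at J1
b1 stroke at TF1
b2 stroke at J2
b3 stroke at J3
b4 stroke at J1
b5 stroke at I1
b6 stroke at J1

β4 stroke at J1  (source Se1 imposes e)
β3 stroke at J3  (C1 outputs effort q/C1)
β2 stroke at J2  (J3 needs exactly one f-in)
β1 stroke at TF1  (common-e at J2 fixed by 2)
β0 stroke at J1  (TF1 one-in-one-out from 1)
β5 stroke at I1  (I1 outputs flow p/I1)
β6 stroke at J1  (J1 flow already set via bond 5)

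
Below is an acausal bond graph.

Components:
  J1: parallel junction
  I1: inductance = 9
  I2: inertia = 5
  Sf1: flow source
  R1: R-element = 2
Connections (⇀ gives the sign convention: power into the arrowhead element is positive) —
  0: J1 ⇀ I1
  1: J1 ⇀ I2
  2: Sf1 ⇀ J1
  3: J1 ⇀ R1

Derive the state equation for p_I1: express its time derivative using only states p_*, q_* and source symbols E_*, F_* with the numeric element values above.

b2 |Sf1  (source Sf1 imposes f)
b0 |I1  (prefer integral on I1)
b1 |I2  (I2 integral (f out))
b3 |J1  (J1 needs exactly one e-in)

dp_I1/dt = 2*F_Sf1 - 2*p_I1/9 - 2*p_I2/5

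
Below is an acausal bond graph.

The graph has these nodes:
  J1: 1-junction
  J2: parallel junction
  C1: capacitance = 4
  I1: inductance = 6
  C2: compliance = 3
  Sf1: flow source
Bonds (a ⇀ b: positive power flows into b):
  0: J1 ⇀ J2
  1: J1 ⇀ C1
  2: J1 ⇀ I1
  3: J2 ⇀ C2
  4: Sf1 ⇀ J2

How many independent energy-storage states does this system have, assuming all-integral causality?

3  (C1, C2, I1 all integral)

bond 4 |Sf1  (Sf1 fixes flow; stroke at Sf1)
bond 1 |J1  (C1: C, integral causality)
bond 2 |I1  (I1 integral (f out))
bond 0 |J1  (J1 flow already set via bond 2)
bond 3 |J2  (J2: last free bond brings effort in)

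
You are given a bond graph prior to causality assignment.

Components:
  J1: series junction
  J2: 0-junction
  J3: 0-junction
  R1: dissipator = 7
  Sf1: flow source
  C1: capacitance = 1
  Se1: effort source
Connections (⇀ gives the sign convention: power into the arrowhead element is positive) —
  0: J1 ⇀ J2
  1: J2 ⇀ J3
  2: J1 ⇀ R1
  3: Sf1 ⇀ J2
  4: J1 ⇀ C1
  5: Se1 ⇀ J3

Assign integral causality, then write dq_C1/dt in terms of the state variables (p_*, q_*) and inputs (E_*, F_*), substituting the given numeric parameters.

#3 →Sf1  (Sf1: flow source, stroke at near end)
#5 →J3  (source Se1 imposes e)
#1 →J2  (common-e at J3 fixed by 5)
#0 →J1  (0-jn J2 has e-setter on 1)
#4 →J1  (prefer integral on C1)
#2 →R1  (J1: last free bond brings flow in)

dq_C1/dt = -E_Se1/7 - q_C1/7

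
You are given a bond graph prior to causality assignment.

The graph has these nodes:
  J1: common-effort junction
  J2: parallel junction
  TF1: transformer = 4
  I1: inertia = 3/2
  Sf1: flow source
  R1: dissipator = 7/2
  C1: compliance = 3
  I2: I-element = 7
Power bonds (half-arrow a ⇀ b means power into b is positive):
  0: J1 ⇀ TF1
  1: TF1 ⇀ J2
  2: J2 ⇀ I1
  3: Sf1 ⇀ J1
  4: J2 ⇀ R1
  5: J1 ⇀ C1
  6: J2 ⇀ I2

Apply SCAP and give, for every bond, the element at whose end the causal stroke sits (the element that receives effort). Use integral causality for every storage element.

bond 0 stroke→TF1
bond 1 stroke→J2
bond 2 stroke→I1
bond 3 stroke→Sf1
bond 4 stroke→R1
bond 5 stroke→J1
bond 6 stroke→I2

bond 3 →Sf1  (Sf1: flow source, stroke at near end)
bond 2 →I1  (I1: I, integral causality)
bond 5 →J1  (prefer integral on C1)
bond 0 →TF1  (J1 effort already set via bond 5)
bond 1 →J2  (TF1 one-in-one-out from 0)
bond 4 →R1  (common-e at J2 fixed by 1)
bond 6 →I2  (0-jn J2 has e-setter on 1)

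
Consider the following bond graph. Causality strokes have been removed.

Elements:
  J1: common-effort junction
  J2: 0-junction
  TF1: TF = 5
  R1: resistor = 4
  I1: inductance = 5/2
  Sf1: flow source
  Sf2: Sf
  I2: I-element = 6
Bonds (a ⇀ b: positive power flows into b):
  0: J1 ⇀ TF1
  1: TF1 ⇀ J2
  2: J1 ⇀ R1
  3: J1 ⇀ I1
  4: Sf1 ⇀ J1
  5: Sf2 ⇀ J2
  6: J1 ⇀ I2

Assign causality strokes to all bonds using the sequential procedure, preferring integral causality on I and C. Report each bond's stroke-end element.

#4 |Sf1  (source Sf1 imposes f)
#5 |Sf2  (Sf2 (Sf) sets flow on bond)
#1 |J2  (J2 needs exactly one e-in)
#0 |TF1  (through TF1, causality passes straight; one stroke at TF1)
#3 |I1  (I1 integral (f out))
#6 |I2  (I2: I, integral causality)
#2 |J1  (closing 0-jn rule on J1)

bond 0 |TF1
bond 1 |J2
bond 2 |J1
bond 3 |I1
bond 4 |Sf1
bond 5 |Sf2
bond 6 |I2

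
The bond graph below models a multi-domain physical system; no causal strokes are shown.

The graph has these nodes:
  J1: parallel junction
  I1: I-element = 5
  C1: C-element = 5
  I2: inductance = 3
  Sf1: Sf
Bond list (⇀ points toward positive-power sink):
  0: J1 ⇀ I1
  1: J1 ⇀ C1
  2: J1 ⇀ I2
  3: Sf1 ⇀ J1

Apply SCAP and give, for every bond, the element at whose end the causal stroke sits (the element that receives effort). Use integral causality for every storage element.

#0 stroke at I1
#1 stroke at J1
#2 stroke at I2
#3 stroke at Sf1

β3 →Sf1  (Sf1 fixes flow; stroke at Sf1)
β0 →I1  (I1: I, integral causality)
β1 →J1  (C1 outputs effort q/C1)
β2 →I2  (common-e at J1 fixed by 1)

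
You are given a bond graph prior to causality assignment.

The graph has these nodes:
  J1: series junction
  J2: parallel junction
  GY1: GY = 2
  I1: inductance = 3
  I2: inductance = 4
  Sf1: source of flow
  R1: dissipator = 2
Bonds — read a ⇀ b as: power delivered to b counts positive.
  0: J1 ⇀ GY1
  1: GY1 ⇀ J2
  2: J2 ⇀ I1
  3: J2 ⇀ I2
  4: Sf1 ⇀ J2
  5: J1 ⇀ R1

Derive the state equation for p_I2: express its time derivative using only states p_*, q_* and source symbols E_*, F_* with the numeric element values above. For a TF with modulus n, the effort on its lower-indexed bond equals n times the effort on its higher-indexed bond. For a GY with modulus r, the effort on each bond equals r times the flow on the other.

dp_I2/dt = 2*F_Sf1 - 2*p_I1/3 - p_I2/2

β4 →Sf1  (Sf1 (Sf) sets flow on bond)
β2 →I1  (I1 outputs flow p/I1)
β3 →I2  (I2 outputs flow p/I2)
β1 →J2  (J2 needs exactly one e-in)
β0 →J1  (GY1: gyrator matches bond 1)
β5 →R1  (closing 1-jn rule on J1)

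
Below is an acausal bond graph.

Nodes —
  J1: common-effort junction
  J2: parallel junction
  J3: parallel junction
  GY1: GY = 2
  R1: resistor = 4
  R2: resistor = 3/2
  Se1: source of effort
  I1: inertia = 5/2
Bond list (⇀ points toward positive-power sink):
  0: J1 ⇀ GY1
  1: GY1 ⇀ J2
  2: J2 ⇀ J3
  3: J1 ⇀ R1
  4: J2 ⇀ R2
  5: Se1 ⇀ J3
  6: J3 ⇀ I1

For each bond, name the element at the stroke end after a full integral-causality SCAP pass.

bond 0 stroke→GY1
bond 1 stroke→GY1
bond 2 stroke→J2
bond 3 stroke→J1
bond 4 stroke→R2
bond 5 stroke→J3
bond 6 stroke→I1

#5 |J3  (Se1: effort source, stroke at far end)
#2 |J2  (common-e at J3 fixed by 5)
#6 |I1  (J3: bond 5 brought effort, rest push out)
#1 |GY1  (J2 effort already set via bond 2)
#4 |R2  (J2 effort already set via bond 2)
#0 |GY1  (GY1 both-in/both-out from 1)
#3 |J1  (closing 0-jn rule on J1)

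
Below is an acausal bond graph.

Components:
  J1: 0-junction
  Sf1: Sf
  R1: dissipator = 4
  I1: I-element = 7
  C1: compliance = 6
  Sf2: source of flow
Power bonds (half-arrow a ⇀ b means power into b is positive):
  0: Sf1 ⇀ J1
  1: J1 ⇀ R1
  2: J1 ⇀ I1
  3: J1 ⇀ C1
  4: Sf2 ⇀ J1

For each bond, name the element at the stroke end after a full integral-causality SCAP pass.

b0 stroke at Sf1
b1 stroke at R1
b2 stroke at I1
b3 stroke at J1
b4 stroke at Sf2

#0 stroke→Sf1  (source Sf1 imposes f)
#4 stroke→Sf2  (Sf2 fixes flow; stroke at Sf2)
#2 stroke→I1  (prefer integral on I1)
#3 stroke→J1  (C1 outputs effort q/C1)
#1 stroke→R1  (0-jn J1 has e-setter on 3)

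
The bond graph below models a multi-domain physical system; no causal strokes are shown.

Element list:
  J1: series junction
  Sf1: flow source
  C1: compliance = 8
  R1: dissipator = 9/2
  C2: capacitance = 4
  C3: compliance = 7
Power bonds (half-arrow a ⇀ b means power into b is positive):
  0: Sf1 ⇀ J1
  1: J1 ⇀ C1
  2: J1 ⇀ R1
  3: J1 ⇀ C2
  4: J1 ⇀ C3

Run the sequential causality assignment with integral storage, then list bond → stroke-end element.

bond 0 →Sf1
bond 1 →J1
bond 2 →J1
bond 3 →J1
bond 4 →J1

bond 0 →Sf1  (source Sf1 imposes f)
bond 1 →J1  (J1 flow already set via bond 0)
bond 2 →J1  (J1: bond 0 brought flow, rest push out)
bond 3 →J1  (J1 flow already set via bond 0)
bond 4 →J1  (J1 flow already set via bond 0)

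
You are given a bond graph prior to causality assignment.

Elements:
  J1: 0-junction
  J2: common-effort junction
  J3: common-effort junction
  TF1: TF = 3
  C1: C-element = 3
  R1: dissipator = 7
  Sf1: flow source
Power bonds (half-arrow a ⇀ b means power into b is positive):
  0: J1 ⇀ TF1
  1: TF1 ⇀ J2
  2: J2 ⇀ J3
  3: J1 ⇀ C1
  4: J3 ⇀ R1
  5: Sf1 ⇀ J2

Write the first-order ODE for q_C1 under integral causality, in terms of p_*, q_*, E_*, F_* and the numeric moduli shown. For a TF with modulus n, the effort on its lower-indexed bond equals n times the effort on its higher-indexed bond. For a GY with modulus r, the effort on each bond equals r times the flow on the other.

β5 |Sf1  (Sf1 (Sf) sets flow on bond)
β3 |J1  (C1: C, integral causality)
β0 |TF1  (J1: bond 3 brought effort, rest push out)
β1 |J2  (TF1: transformer flips bond 0)
β2 |J3  (J2 effort already set via bond 1)
β4 |R1  (common-e at J3 fixed by 2)

dq_C1/dt = F_Sf1/3 - q_C1/189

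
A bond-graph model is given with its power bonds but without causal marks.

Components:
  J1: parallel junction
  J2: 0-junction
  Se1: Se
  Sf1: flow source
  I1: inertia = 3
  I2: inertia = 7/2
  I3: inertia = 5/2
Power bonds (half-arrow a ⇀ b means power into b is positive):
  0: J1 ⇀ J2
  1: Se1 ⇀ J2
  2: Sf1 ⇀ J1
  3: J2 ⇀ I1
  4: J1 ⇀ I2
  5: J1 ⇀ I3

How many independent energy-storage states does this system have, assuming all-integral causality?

β1 stroke→J2  (source Se1 imposes e)
β2 stroke→Sf1  (Sf1 fixes flow; stroke at Sf1)
β0 stroke→J1  (0-jn J2 has e-setter on 1)
β3 stroke→I1  (common-e at J2 fixed by 1)
β4 stroke→I2  (J1 effort already set via bond 0)
β5 stroke→I3  (0-jn J1 has e-setter on 0)

3  (I1, I2, I3 all integral)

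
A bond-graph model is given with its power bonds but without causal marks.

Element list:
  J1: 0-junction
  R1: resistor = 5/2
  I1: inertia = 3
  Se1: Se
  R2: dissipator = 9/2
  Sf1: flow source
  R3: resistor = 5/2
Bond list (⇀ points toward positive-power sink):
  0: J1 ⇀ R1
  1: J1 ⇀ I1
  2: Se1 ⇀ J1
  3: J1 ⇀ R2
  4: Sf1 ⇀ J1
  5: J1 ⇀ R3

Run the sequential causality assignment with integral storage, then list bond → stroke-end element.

#2 →J1  (source Se1 imposes e)
#4 →Sf1  (Sf1 fixes flow; stroke at Sf1)
#0 →R1  (J1: bond 2 brought effort, rest push out)
#1 →I1  (0-jn J1 has e-setter on 2)
#3 →R2  (0-jn J1 has e-setter on 2)
#5 →R3  (J1 effort already set via bond 2)

#0 |R1
#1 |I1
#2 |J1
#3 |R2
#4 |Sf1
#5 |R3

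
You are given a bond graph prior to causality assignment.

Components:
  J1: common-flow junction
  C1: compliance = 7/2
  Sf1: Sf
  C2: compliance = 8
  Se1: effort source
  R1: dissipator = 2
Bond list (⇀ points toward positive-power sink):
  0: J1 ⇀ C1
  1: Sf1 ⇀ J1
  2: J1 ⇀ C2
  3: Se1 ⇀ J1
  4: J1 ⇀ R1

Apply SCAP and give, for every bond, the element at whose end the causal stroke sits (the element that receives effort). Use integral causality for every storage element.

b1 |Sf1  (Sf1 fixes flow; stroke at Sf1)
b3 |J1  (Se1: effort source, stroke at far end)
b0 |J1  (common-f at J1 fixed by 1)
b2 |J1  (J1 flow already set via bond 1)
b4 |J1  (common-f at J1 fixed by 1)

#0 →J1
#1 →Sf1
#2 →J1
#3 →J1
#4 →J1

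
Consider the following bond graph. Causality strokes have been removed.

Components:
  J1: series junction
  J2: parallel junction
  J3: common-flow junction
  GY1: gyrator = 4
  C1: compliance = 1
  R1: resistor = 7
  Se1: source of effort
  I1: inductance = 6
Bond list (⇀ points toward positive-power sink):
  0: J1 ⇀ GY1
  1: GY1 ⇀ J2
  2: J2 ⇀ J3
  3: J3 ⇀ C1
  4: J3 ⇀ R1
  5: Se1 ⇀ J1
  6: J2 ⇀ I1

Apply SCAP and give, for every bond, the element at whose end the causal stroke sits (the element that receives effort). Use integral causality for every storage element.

β5 →J1  (Se1: effort source, stroke at far end)
β0 →GY1  (closing 1-jn rule on J1)
β1 →GY1  (through GY1, causality inverts; strokes same side of GY1)
β3 →J3  (C1 outputs effort q/C1)
β6 →I1  (I1 integral (f out))
β2 →J2  (closing 0-jn rule on J2)
β4 →J3  (J3: bond 2 brought flow, rest push out)

#0 |GY1
#1 |GY1
#2 |J2
#3 |J3
#4 |J3
#5 |J1
#6 |I1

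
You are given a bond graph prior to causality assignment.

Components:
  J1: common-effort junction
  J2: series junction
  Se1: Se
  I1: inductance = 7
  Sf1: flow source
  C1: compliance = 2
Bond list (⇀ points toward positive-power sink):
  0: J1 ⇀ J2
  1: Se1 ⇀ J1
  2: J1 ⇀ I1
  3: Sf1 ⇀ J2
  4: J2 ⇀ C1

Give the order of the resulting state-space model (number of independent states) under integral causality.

2  (C1, I1 all integral)

bond 1 |J1  (Se1: effort source, stroke at far end)
bond 3 |Sf1  (Sf1 fixes flow; stroke at Sf1)
bond 0 |J2  (common-e at J1 fixed by 1)
bond 2 |I1  (0-jn J1 has e-setter on 1)
bond 4 |J2  (common-f at J2 fixed by 3)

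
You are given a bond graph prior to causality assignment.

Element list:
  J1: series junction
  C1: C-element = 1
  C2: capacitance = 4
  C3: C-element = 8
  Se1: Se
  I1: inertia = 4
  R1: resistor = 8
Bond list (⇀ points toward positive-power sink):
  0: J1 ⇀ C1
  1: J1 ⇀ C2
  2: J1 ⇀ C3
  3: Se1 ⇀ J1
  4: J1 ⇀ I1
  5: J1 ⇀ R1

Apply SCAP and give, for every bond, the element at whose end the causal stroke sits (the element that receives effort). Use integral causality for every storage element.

β3 stroke→J1  (source Se1 imposes e)
β0 stroke→J1  (prefer integral on C1)
β1 stroke→J1  (C2: C, integral causality)
β2 stroke→J1  (C3: C, integral causality)
β4 stroke→I1  (I1: I, integral causality)
β5 stroke→J1  (1-jn J1 has f-setter on 4)

bond 0 |J1
bond 1 |J1
bond 2 |J1
bond 3 |J1
bond 4 |I1
bond 5 |J1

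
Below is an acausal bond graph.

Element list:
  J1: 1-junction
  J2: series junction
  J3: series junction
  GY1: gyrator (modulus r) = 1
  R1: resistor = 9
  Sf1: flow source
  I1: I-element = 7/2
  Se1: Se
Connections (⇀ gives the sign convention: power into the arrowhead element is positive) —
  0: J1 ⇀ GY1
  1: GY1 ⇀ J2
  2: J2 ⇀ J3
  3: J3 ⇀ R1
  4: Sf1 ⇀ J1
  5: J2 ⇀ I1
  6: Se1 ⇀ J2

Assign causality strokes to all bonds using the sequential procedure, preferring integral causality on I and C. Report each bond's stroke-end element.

bond 4 →Sf1  (Sf1 fixes flow; stroke at Sf1)
bond 6 →J2  (source Se1 imposes e)
bond 0 →J1  (common-f at J1 fixed by 4)
bond 1 →J2  (GY1 both-in/both-out from 0)
bond 5 →I1  (I1: I, integral causality)
bond 2 →J2  (J2: bond 5 brought flow, rest push out)
bond 3 →J3  (J3: bond 2 brought flow, rest push out)

bond 0 |J1
bond 1 |J2
bond 2 |J2
bond 3 |J3
bond 4 |Sf1
bond 5 |I1
bond 6 |J2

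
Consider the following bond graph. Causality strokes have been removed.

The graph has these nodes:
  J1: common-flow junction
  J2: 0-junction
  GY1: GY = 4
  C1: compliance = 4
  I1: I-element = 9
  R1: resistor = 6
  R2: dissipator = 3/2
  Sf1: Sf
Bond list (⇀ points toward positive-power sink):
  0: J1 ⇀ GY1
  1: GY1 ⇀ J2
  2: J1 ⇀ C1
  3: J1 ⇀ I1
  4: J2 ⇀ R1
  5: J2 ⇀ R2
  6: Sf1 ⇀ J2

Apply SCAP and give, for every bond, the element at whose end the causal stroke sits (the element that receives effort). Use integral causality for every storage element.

β0 stroke at J1
β1 stroke at J2
β2 stroke at J1
β3 stroke at I1
β4 stroke at R1
β5 stroke at R2
β6 stroke at Sf1

β6 stroke at Sf1  (source Sf1 imposes f)
β2 stroke at J1  (C1: C, integral causality)
β3 stroke at I1  (I1: I, integral causality)
β0 stroke at J1  (J1 flow already set via bond 3)
β1 stroke at J2  (through GY1, causality inverts; strokes same side of GY1)
β4 stroke at R1  (J2 effort already set via bond 1)
β5 stroke at R2  (J2 effort already set via bond 1)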